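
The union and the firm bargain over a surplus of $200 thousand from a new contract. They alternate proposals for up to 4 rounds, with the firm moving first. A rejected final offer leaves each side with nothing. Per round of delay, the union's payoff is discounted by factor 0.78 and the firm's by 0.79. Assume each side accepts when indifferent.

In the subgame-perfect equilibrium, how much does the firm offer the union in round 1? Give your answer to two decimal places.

128.89

Work backward from the last round.
Round 4 (the union proposes): rejection yields 0 for the firm; the union offers 0 and keeps 200.
Round 3 (the firm proposes): the union can get 200 next round, worth 0.78 × 200 = 156 now, so the firm offers 156, keeping 44.
Round 2 (the union proposes): the firm can get 44 next round, worth 0.79 × 44 = 34.76 now. The union offers 34.76 and keeps 200 − 34.76 = 165.24.
Round 1 (the firm proposes): the union can get 165.24 next round, worth 0.78 × 165.24 = 128.8872 now, so the firm offers 128.8872, keeping 71.1128.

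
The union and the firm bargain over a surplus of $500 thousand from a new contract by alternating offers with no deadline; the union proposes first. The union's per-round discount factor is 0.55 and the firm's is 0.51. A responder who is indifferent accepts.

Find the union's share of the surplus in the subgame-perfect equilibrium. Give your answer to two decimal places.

340.51

Let x be the union's share when the union proposes and y be the firm's share when the firm proposes.
The firm accepts iff offered ≥ 0.51·y, so x = 500 − 0.51y. Symmetrically y = 500 − 0.55x.
Substituting: x = 500 − 0.51(500 − 0.55x), giving x(1 − 0.55·0.51) = 500(1 − 0.51).
So x = 500 × 0.49 / 0.7195 ≈ 340.5142, and the firm receives 500 − x ≈ 159.4858.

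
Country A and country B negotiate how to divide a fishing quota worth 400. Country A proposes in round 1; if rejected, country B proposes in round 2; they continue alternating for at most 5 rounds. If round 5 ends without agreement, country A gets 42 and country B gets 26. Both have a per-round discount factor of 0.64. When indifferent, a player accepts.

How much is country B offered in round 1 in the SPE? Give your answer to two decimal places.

Round 5 (country A proposes): country B gets 26 if talks fail, so country A offers 26 and keeps 374.
Round 4 (country B proposes): country A can get 374 next round, worth 0.64 × 374 = 239.36 now, so country B offers 239.36, keeping 160.64.
Round 3 (country A proposes): country B can get 160.64 next round, worth 0.64 × 160.64 = 102.8096 now, so country A offers 102.8096, keeping 297.1904.
Round 2 (country B proposes): country A can get 297.1904 next round, worth 0.64 × 297.1904 = 190.201856 now. Country B offers 190.201856 and keeps 400 − 190.201856 = 209.798144.
Round 1 (country A proposes): country B can get 209.798144 next round, worth 0.64 × 209.798144 = 134.27081216 now; country A offers that and keeps 265.72918784.

134.27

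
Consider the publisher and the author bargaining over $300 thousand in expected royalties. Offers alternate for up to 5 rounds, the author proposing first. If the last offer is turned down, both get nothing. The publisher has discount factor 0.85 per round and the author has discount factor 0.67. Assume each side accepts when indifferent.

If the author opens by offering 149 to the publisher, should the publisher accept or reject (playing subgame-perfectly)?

Accept

Round 5 (the author proposes): rejection yields 0 for the publisher; the author offers 0 and keeps 300.
Round 4 (the publisher proposes): the author can get 300 next round, worth 0.67 × 300 = 201 now; the publisher offers that and keeps 99.
Round 3 (the author proposes): the publisher can get 99 next round, worth 0.85 × 99 = 84.15 now. The author offers 84.15 and keeps 300 − 84.15 = 215.85.
Round 2 (the publisher proposes): the author can get 215.85 next round, worth 0.67 × 215.85 = 144.6195 now, so the publisher offers 144.6195, keeping 155.3805.
So by rejecting in round 1, the publisher gets 155.3805 next round, worth 0.85 × 155.3805 = 132.073425 now.
Offer 149 ≥ 132.073425, so the publisher accepts.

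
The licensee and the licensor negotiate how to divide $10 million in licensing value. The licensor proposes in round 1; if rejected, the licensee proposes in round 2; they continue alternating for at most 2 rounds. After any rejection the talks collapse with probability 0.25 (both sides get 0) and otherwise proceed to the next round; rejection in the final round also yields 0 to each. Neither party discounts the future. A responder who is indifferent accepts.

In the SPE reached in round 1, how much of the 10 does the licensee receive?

Round 2 (the licensee proposes): the licensor will accept anything ≥ 0, so the licensee offers 0 and keeps 10.
Round 1 (the licensor proposes): rejecting gives the licensee an expected 0.75 × 10 = 7.5; the licensor offers that and keeps 2.5.

7.5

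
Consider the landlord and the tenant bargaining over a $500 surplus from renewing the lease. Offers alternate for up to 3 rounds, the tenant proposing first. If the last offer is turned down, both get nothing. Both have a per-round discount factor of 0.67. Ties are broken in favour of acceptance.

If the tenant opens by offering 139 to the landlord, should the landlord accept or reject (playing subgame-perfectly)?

Accept

Work out the landlord's continuation value if the offer is rejected.
Round 3 (the tenant proposes): the landlord will accept anything ≥ 0, so the tenant offers 0 and keeps 500.
Round 2 (the landlord proposes): the tenant can get 500 next round, worth 0.67 × 500 = 335 now; the landlord offers that and keeps 165.
So by rejecting in round 1, the landlord gets 165 next round, worth 0.67 × 165 = 110.55 now.
Offer 139 ≥ 110.55, so the landlord accepts.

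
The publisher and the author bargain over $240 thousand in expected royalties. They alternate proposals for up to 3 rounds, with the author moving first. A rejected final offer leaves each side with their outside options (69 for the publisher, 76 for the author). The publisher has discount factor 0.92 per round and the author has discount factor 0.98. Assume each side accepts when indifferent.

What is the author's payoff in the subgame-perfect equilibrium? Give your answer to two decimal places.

173.37

Work backward from the last round.
Round 3 (the author proposes): the publisher gets 69 if talks fail, so the author offers 69 and keeps 171.
Round 2 (the publisher proposes): the author can get 171 next round, worth 0.98 × 171 = 167.58 now. The publisher offers 167.58 and keeps 240 − 167.58 = 72.42.
Round 1 (the author proposes): the publisher can get 72.42 next round, worth 0.92 × 72.42 = 66.6264 now. The author offers 66.6264 and keeps 240 − 66.6264 = 173.3736.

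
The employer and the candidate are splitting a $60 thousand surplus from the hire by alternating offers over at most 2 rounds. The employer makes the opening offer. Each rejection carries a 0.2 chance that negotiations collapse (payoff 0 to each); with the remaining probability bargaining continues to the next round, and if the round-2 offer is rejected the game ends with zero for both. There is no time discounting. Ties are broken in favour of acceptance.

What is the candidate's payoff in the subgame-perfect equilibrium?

Round 2 (the candidate proposes): the employer will accept anything ≥ 0, so the candidate offers 0 and keeps 60.
Round 1 (the employer proposes): rejecting gives the candidate an expected 0.8 × 60 = 48; the employer offers that and keeps 12.

48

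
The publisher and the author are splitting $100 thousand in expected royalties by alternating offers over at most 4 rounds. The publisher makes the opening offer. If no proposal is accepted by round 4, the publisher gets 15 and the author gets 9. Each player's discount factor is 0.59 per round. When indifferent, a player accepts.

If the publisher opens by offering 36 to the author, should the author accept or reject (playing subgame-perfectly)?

Round 4 (the author proposes): the publisher gets 15 if talks fail, so the author offers 15 and keeps 85.
Round 3 (the publisher proposes): the author can get 85 next round, worth 0.59 × 85 = 50.15 now, so the publisher offers 50.15, keeping 49.85.
Round 2 (the author proposes): the publisher can get 49.85 next round, worth 0.59 × 49.85 = 29.4115 now, so the author offers 29.4115, keeping 70.5885.
So by rejecting in round 1, the author gets 70.5885 next round, worth 0.59 × 70.5885 = 41.647215 now.
Offer 36 < 41.647215, so the author rejects.

Reject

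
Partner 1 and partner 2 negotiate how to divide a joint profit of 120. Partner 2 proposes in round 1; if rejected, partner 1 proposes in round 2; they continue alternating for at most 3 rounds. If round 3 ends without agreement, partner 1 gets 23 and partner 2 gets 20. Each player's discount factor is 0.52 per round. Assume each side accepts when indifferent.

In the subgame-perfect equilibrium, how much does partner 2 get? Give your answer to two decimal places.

Round 3 (partner 2 proposes): partner 1 gets 23 if talks fail, so partner 2 offers 23 and keeps 97.
Round 2 (partner 1 proposes): partner 2 can get 97 next round, worth 0.52 × 97 = 50.44 now, so partner 1 offers 50.44, keeping 69.56.
Round 1 (partner 2 proposes): partner 1 can get 69.56 next round, worth 0.52 × 69.56 = 36.1712 now. Partner 2 offers 36.1712 and keeps 120 − 36.1712 = 83.8288.

83.83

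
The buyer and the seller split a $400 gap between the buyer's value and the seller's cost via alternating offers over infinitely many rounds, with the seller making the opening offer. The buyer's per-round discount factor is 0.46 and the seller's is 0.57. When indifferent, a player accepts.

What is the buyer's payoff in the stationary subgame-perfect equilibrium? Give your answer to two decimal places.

107.24

When the seller proposes, the buyer accepts any offer worth at least 0.46 times what the buyer would get by proposing next round; and vice versa.
This gives x = 400 − 0.46y and y = 400 − 0.57x, where x and y are each side's share when it proposes.
Hence (1 − 0.46·0.57)x = 400(1 − 0.46), i.e. 0.7378·x = 216.
x ≈ 292.7623; the buyer's share is 400 − x ≈ 107.2377.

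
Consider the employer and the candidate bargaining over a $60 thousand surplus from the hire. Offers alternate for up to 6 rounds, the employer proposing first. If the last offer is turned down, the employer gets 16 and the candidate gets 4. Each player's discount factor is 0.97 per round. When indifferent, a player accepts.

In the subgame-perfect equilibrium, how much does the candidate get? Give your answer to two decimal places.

Round 6 (the candidate proposes): the employer gets 16 if talks fail, so the candidate offers 16 and keeps 44.
Round 5 (the employer proposes): the candidate can get 44 next round, worth 0.97 × 44 = 42.68 now. The employer offers 42.68 and keeps 60 − 42.68 = 17.32.
Round 4 (the candidate proposes): the employer can get 17.32 next round, worth 0.97 × 17.32 = 16.8004 now. The candidate offers 16.8004 and keeps 60 − 16.8004 = 43.1996.
Round 3 (the employer proposes): the candidate can get 43.1996 next round, worth 0.97 × 43.1996 = 41.903612 now. The employer offers 41.903612 and keeps 60 − 41.903612 = 18.096388.
Round 2 (the candidate proposes): the employer can get 18.096388 next round, worth 0.97 × 18.096388 = 17.55349636 now. The candidate offers 17.55349636 and keeps 60 − 17.55349636 = 42.44650364.
Round 1 (the employer proposes): the candidate can get 42.44650364 next round, worth 0.97 × 42.44650364 = 41.1731085308 now, so the employer offers 41.1731085308, keeping 18.8268914692.

41.17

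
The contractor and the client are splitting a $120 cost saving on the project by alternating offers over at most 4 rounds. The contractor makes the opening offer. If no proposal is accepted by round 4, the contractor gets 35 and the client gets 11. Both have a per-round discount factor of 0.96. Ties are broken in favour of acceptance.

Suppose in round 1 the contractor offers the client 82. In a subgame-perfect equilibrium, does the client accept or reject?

Accept

Work out the client's continuation value if the offer is rejected.
Round 4 (the client proposes): the contractor gets 35 if talks fail, so the client offers 35 and keeps 85.
Round 3 (the contractor proposes): the client can get 85 next round, worth 0.96 × 85 = 81.6 now. The contractor offers 81.6 and keeps 120 − 81.6 = 38.4.
Round 2 (the client proposes): the contractor can get 38.4 next round, worth 0.96 × 38.4 = 36.864 now; the client offers that and keeps 83.136.
So by rejecting in round 1, the client gets 83.136 next round, worth 0.96 × 83.136 = 79.81056 now.
Offer 82 ≥ 79.81056, so the client accepts.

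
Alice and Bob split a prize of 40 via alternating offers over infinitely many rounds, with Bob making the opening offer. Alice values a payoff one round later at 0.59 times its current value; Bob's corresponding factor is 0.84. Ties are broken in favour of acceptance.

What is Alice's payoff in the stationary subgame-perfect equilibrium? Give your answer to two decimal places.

In a stationary SPE each proposer offers the other exactly their discounted continuation value.
If Bob keeps x when proposing and Alice keeps y when proposing, then x = 40 − 0.59y and y = 40 − 0.84x.
Solving: x = 40(1 − 0.59) / (1 − 0.84·0.59) = 16.4 / 0.5044 ≈ 32.5139.
Alice gets 40 − 32.5139 ≈ 7.4861.

7.49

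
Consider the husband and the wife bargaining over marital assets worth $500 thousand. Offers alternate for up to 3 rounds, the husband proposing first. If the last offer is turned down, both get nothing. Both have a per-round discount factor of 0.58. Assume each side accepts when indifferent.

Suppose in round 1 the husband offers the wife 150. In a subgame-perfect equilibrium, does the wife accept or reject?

Work out the wife's continuation value if the offer is rejected.
Round 3 (the husband proposes): the wife will accept anything ≥ 0, so the husband offers 0 and keeps 500.
Round 2 (the wife proposes): the husband can get 500 next round, worth 0.58 × 500 = 290 now. The wife offers 290 and keeps 500 − 290 = 210.
So by rejecting in round 1, the wife gets 210 next round, worth 0.58 × 210 = 121.8 now.
Offer 150 ≥ 121.8, so the wife accepts.

Accept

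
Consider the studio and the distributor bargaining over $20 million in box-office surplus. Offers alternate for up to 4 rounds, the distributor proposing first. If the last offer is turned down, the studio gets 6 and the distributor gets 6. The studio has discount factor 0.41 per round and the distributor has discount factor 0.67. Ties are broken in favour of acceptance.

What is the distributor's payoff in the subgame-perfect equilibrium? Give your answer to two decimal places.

15.72

Work backward from the last round.
Round 4 (the studio proposes): the distributor gets 6 if talks fail, so the studio offers 6 and keeps 14.
Round 3 (the distributor proposes): the studio can get 14 next round, worth 0.41 × 14 = 5.74 now; the distributor offers that and keeps 14.26.
Round 2 (the studio proposes): the distributor can get 14.26 next round, worth 0.67 × 14.26 = 9.5542 now, so the studio offers 9.5542, keeping 10.4458.
Round 1 (the distributor proposes): the studio can get 10.4458 next round, worth 0.41 × 10.4458 = 4.282778 now; the distributor offers that and keeps 15.717222.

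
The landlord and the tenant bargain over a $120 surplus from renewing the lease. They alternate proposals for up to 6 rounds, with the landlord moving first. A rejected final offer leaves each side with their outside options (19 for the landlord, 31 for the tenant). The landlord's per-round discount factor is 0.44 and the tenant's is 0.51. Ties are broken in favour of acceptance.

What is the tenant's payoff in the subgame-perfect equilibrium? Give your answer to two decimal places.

44.56

Round 6 (the tenant proposes): the landlord gets 19 if talks fail, so the tenant offers 19 and keeps 101.
Round 5 (the landlord proposes): the tenant can get 101 next round, worth 0.51 × 101 = 51.51 now, so the landlord offers 51.51, keeping 68.49.
Round 4 (the tenant proposes): the landlord can get 68.49 next round, worth 0.44 × 68.49 = 30.1356 now. The tenant offers 30.1356 and keeps 120 − 30.1356 = 89.8644.
Round 3 (the landlord proposes): the tenant can get 89.8644 next round, worth 0.51 × 89.8644 = 45.830844 now. The landlord offers 45.830844 and keeps 120 − 45.830844 = 74.169156.
Round 2 (the tenant proposes): the landlord can get 74.169156 next round, worth 0.44 × 74.169156 = 32.63442864 now. The tenant offers 32.63442864 and keeps 120 − 32.63442864 = 87.36557136.
Round 1 (the landlord proposes): the tenant can get 87.36557136 next round, worth 0.51 × 87.36557136 = 44.5564413936 now, so the landlord offers 44.5564413936, keeping 75.4435586064.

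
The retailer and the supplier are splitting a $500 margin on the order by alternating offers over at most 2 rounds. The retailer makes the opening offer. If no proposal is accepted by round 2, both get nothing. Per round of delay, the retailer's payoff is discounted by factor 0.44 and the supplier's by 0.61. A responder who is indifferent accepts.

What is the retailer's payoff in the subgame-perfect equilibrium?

195

By backward induction:
Round 2 (the supplier proposes): rejection yields 0 for the retailer; the supplier offers 0 and keeps 500.
Round 1 (the retailer proposes): the supplier can get 500 next round, worth 0.61 × 500 = 305 now. The retailer offers 305 and keeps 500 − 305 = 195.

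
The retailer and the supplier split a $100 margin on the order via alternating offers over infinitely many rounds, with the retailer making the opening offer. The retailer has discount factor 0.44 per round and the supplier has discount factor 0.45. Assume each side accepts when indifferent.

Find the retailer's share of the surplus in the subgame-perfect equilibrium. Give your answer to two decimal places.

In a stationary SPE each proposer offers the other exactly their discounted continuation value.
If the retailer keeps x when proposing and the supplier keeps y when proposing, then x = 100 − 0.45y and y = 100 − 0.44x.
Solving: x = 100(1 − 0.45) / (1 − 0.44·0.45) = 55 / 0.802 ≈ 68.5786.
The supplier gets 100 − 68.5786 ≈ 31.4214.

68.58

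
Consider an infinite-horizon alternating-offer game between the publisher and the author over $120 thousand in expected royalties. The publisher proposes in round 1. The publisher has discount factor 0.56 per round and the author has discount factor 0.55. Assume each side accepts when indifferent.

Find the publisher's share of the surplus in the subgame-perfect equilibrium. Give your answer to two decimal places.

78.03

Let x be the publisher's share when the publisher proposes and y be the author's share when the author proposes.
The author accepts iff offered ≥ 0.55·y, so x = 120 − 0.55y. Symmetrically y = 120 − 0.56x.
Substituting: x = 120 − 0.55(120 − 0.56x), giving x(1 − 0.56·0.55) = 120(1 − 0.55).
So x = 120 × 0.45 / 0.692 ≈ 78.0347, and the author receives 120 − x ≈ 41.9653.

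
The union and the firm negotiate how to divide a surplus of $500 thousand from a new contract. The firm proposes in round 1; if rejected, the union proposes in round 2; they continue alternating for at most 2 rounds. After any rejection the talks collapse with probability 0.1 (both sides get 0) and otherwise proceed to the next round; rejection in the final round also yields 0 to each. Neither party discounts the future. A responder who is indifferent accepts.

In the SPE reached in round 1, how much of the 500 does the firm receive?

Round 2 (the union proposes): rejection yields 0 for the firm; the union offers 0 and keeps 500.
Round 1 (the firm proposes): rejecting gives the union an expected 0.9 × 500 = 450. The firm offers 450 and keeps 500 − 450 = 50.

50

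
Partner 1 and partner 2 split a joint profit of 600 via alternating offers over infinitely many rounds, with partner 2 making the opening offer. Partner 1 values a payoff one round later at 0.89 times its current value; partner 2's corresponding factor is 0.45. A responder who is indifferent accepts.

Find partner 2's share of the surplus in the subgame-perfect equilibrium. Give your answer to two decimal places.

110.09

When partner 2 proposes, partner 1 accepts any offer worth at least 0.89 times what partner 1 would get by proposing next round; and vice versa.
This gives x = 600 − 0.89y and y = 600 − 0.45x, where x and y are each side's share when it proposes.
Hence (1 − 0.89·0.45)x = 600(1 − 0.89), i.e. 0.5995·x = 66.
x ≈ 110.0917; partner 1's share is 600 − x ≈ 489.9083.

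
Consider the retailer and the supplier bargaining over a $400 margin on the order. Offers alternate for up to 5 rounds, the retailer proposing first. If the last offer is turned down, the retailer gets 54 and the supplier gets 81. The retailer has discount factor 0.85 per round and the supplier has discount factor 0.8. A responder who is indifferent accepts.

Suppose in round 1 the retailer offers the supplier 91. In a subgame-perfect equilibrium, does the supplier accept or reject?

Reject

Work out the supplier's continuation value if the offer is rejected.
Round 5 (the retailer proposes): the supplier gets 81 if talks fail, so the retailer offers 81 and keeps 319.
Round 4 (the supplier proposes): the retailer can get 319 next round, worth 0.85 × 319 = 271.15 now. The supplier offers 271.15 and keeps 400 − 271.15 = 128.85.
Round 3 (the retailer proposes): the supplier can get 128.85 next round, worth 0.8 × 128.85 = 103.08 now. The retailer offers 103.08 and keeps 400 − 103.08 = 296.92.
Round 2 (the supplier proposes): the retailer can get 296.92 next round, worth 0.85 × 296.92 = 252.382 now, so the supplier offers 252.382, keeping 147.618.
So by rejecting in round 1, the supplier gets 147.618 next round, worth 0.8 × 147.618 = 118.0944 now.
Offer 91 < 118.0944, so the supplier rejects.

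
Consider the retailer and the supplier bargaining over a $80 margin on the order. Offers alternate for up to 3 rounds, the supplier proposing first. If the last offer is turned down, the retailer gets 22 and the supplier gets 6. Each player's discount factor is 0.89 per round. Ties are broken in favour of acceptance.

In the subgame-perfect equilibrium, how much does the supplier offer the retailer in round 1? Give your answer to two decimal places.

Round 3 (the supplier proposes): the retailer gets 22 if talks fail, so the supplier offers 22 and keeps 58.
Round 2 (the retailer proposes): the supplier can get 58 next round, worth 0.89 × 58 = 51.62 now. The retailer offers 51.62 and keeps 80 − 51.62 = 28.38.
Round 1 (the supplier proposes): the retailer can get 28.38 next round, worth 0.89 × 28.38 = 25.2582 now, so the supplier offers 25.2582, keeping 54.7418.

25.26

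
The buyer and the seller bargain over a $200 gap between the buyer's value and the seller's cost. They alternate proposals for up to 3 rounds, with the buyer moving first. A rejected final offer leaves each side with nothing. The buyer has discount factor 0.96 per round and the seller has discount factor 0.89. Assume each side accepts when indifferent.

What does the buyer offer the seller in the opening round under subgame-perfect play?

7.12

Solve by backward induction from round 3.
Round 3 (the buyer proposes): rejection yields 0 for the seller; the buyer offers 0 and keeps 200.
Round 2 (the seller proposes): the buyer can get 200 next round, worth 0.96 × 200 = 192 now. The seller offers 192 and keeps 200 − 192 = 8.
Round 1 (the buyer proposes): the seller can get 8 next round, worth 0.89 × 8 = 7.12 now; the buyer offers that and keeps 192.88.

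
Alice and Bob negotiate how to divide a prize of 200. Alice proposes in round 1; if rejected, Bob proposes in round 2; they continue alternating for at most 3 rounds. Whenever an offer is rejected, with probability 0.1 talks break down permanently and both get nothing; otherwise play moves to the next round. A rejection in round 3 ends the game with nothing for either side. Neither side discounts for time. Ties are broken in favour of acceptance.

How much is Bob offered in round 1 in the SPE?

Round 3 (Alice proposes): Bob will accept anything ≥ 0, so Alice offers 0 and keeps 200.
Round 2 (Bob proposes): rejecting gives Alice an expected 0.9 × 200 = 180; Bob offers that and keeps 20.
Round 1 (Alice proposes): rejecting gives Bob an expected 0.9 × 20 = 18. Alice offers 18 and keeps 200 − 18 = 182.

18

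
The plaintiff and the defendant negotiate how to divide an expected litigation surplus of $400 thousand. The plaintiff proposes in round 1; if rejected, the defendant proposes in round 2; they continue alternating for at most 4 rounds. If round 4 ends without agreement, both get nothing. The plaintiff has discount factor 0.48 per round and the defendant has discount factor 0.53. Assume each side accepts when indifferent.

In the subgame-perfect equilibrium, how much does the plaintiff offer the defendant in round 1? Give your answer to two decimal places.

Round 4 (the defendant proposes): the plaintiff will accept anything ≥ 0, so the defendant offers 0 and keeps 400.
Round 3 (the plaintiff proposes): the defendant can get 400 next round, worth 0.53 × 400 = 212 now; the plaintiff offers that and keeps 188.
Round 2 (the defendant proposes): the plaintiff can get 188 next round, worth 0.48 × 188 = 90.24 now, so the defendant offers 90.24, keeping 309.76.
Round 1 (the plaintiff proposes): the defendant can get 309.76 next round, worth 0.53 × 309.76 = 164.1728 now. The plaintiff offers 164.1728 and keeps 400 − 164.1728 = 235.8272.

164.17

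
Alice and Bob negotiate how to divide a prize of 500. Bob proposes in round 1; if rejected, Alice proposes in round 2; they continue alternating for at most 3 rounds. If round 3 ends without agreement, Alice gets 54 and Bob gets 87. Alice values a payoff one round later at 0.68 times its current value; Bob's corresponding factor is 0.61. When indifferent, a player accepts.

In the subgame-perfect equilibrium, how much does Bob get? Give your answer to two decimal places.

Round 3 (Bob proposes): Alice gets 54 if talks fail, so Bob offers 54 and keeps 446.
Round 2 (Alice proposes): Bob can get 446 next round, worth 0.61 × 446 = 272.06 now, so Alice offers 272.06, keeping 227.94.
Round 1 (Bob proposes): Alice can get 227.94 next round, worth 0.68 × 227.94 = 154.9992 now; Bob offers that and keeps 345.0008.

345.00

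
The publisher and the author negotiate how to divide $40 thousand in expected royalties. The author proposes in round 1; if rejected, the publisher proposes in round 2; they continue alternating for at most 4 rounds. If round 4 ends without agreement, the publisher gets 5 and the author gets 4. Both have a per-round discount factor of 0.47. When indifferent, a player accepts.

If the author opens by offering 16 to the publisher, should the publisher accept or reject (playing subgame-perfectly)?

Accept

Work out the publisher's continuation value if the offer is rejected.
Round 4 (the publisher proposes): the author gets 4 if talks fail, so the publisher offers 4 and keeps 36.
Round 3 (the author proposes): the publisher can get 36 next round, worth 0.47 × 36 = 16.92 now. The author offers 16.92 and keeps 40 − 16.92 = 23.08.
Round 2 (the publisher proposes): the author can get 23.08 next round, worth 0.47 × 23.08 = 10.8476 now, so the publisher offers 10.8476, keeping 29.1524.
So by rejecting in round 1, the publisher gets 29.1524 next round, worth 0.47 × 29.1524 = 13.701628 now.
Offer 16 ≥ 13.701628, so the publisher accepts.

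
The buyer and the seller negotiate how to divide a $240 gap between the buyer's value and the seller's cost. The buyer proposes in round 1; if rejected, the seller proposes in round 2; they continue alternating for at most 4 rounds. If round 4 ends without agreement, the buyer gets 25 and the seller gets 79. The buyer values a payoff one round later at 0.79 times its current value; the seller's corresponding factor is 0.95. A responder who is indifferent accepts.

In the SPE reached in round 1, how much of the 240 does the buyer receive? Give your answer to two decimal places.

Round 4 (the seller proposes): the buyer gets 25 if talks fail, so the seller offers 25 and keeps 215.
Round 3 (the buyer proposes): the seller can get 215 next round, worth 0.95 × 215 = 204.25 now. The buyer offers 204.25 and keeps 240 − 204.25 = 35.75.
Round 2 (the seller proposes): the buyer can get 35.75 next round, worth 0.79 × 35.75 = 28.2425 now; the seller offers that and keeps 211.7575.
Round 1 (the buyer proposes): the seller can get 211.7575 next round, worth 0.95 × 211.7575 = 201.169625 now. The buyer offers 201.169625 and keeps 240 − 201.169625 = 38.830375.

38.83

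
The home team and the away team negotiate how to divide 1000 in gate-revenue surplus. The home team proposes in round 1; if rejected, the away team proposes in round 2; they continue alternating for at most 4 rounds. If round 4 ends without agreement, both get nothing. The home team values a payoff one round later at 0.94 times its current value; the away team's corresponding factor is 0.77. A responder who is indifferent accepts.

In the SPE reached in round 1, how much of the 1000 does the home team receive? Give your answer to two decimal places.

396.47

Round 4 (the away team proposes): the home team will accept anything ≥ 0, so the away team offers 0 and keeps 1000.
Round 3 (the home team proposes): the away team can get 1000 next round, worth 0.77 × 1000 = 770 now. The home team offers 770 and keeps 1000 − 770 = 230.
Round 2 (the away team proposes): the home team can get 230 next round, worth 0.94 × 230 = 216.2 now, so the away team offers 216.2, keeping 783.8.
Round 1 (the home team proposes): the away team can get 783.8 next round, worth 0.77 × 783.8 = 603.526 now, so the home team offers 603.526, keeping 396.474.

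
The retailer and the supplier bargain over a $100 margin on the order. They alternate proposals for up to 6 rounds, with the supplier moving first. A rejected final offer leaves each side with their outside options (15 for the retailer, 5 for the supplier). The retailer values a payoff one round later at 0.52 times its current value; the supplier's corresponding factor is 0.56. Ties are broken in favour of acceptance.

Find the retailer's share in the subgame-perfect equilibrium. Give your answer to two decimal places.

33.73

Solve by backward induction from round 6.
Round 6 (the retailer proposes): the supplier gets 5 if talks fail, so the retailer offers 5 and keeps 95.
Round 5 (the supplier proposes): the retailer can get 95 next round, worth 0.52 × 95 = 49.4 now; the supplier offers that and keeps 50.6.
Round 4 (the retailer proposes): the supplier can get 50.6 next round, worth 0.56 × 50.6 = 28.336 now. The retailer offers 28.336 and keeps 100 − 28.336 = 71.664.
Round 3 (the supplier proposes): the retailer can get 71.664 next round, worth 0.52 × 71.664 = 37.26528 now, so the supplier offers 37.26528, keeping 62.73472.
Round 2 (the retailer proposes): the supplier can get 62.73472 next round, worth 0.56 × 62.73472 = 35.1314432 now. The retailer offers 35.1314432 and keeps 100 − 35.1314432 = 64.8685568.
Round 1 (the supplier proposes): the retailer can get 64.8685568 next round, worth 0.52 × 64.8685568 = 33.731649536 now; the supplier offers that and keeps 66.268350464.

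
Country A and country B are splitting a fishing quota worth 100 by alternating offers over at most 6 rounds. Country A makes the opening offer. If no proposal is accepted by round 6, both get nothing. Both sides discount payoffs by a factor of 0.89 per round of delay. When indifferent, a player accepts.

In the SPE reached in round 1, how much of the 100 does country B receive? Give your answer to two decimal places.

73.39

Round 6 (country B proposes): rejection yields 0 for country A; country B offers 0 and keeps 100.
Round 5 (country A proposes): country B can get 100 next round, worth 0.89 × 100 = 89 now; country A offers that and keeps 11.
Round 4 (country B proposes): country A can get 11 next round, worth 0.89 × 11 = 9.79 now, so country B offers 9.79, keeping 90.21.
Round 3 (country A proposes): country B can get 90.21 next round, worth 0.89 × 90.21 = 80.2869 now, so country A offers 80.2869, keeping 19.7131.
Round 2 (country B proposes): country A can get 19.7131 next round, worth 0.89 × 19.7131 = 17.544659 now. Country B offers 17.544659 and keeps 100 − 17.544659 = 82.455341.
Round 1 (country A proposes): country B can get 82.455341 next round, worth 0.89 × 82.455341 = 73.38525349 now, so country A offers 73.38525349, keeping 26.61474651.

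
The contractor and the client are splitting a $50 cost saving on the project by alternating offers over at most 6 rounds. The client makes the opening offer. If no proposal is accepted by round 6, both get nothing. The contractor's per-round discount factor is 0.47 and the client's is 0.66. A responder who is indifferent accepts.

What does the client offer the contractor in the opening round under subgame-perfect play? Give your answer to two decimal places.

Solve by backward induction from round 6.
Round 6 (the contractor proposes): the client will accept anything ≥ 0, so the contractor offers 0 and keeps 50.
Round 5 (the client proposes): the contractor can get 50 next round, worth 0.47 × 50 = 23.5 now; the client offers that and keeps 26.5.
Round 4 (the contractor proposes): the client can get 26.5 next round, worth 0.66 × 26.5 = 17.49 now. The contractor offers 17.49 and keeps 50 − 17.49 = 32.51.
Round 3 (the client proposes): the contractor can get 32.51 next round, worth 0.47 × 32.51 = 15.2797 now, so the client offers 15.2797, keeping 34.7203.
Round 2 (the contractor proposes): the client can get 34.7203 next round, worth 0.66 × 34.7203 = 22.915398 now, so the contractor offers 22.915398, keeping 27.084602.
Round 1 (the client proposes): the contractor can get 27.084602 next round, worth 0.47 × 27.084602 = 12.72976294 now, so the client offers 12.72976294, keeping 37.27023706.

12.73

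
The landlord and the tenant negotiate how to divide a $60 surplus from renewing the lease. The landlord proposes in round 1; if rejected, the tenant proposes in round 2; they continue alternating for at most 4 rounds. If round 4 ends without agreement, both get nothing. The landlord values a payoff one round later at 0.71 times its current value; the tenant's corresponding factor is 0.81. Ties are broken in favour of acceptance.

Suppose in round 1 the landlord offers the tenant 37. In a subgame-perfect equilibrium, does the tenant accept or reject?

Round 4 (the tenant proposes): the landlord will accept anything ≥ 0, so the tenant offers 0 and keeps 60.
Round 3 (the landlord proposes): the tenant can get 60 next round, worth 0.81 × 60 = 48.6 now, so the landlord offers 48.6, keeping 11.4.
Round 2 (the tenant proposes): the landlord can get 11.4 next round, worth 0.71 × 11.4 = 8.094 now, so the tenant offers 8.094, keeping 51.906.
So by rejecting in round 1, the tenant gets 51.906 next round, worth 0.81 × 51.906 = 42.04386 now.
Offer 37 < 42.04386, so the tenant rejects.

Reject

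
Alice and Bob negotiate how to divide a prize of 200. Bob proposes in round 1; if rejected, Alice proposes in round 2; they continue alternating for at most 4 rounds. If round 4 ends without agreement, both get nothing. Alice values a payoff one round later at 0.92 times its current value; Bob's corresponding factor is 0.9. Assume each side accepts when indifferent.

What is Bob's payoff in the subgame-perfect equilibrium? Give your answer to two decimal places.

29.25

By backward induction:
Round 4 (Alice proposes): rejection yields 0 for Bob; Alice offers 0 and keeps 200.
Round 3 (Bob proposes): Alice can get 200 next round, worth 0.92 × 200 = 184 now, so Bob offers 184, keeping 16.
Round 2 (Alice proposes): Bob can get 16 next round, worth 0.9 × 16 = 14.4 now, so Alice offers 14.4, keeping 185.6.
Round 1 (Bob proposes): Alice can get 185.6 next round, worth 0.92 × 185.6 = 170.752 now. Bob offers 170.752 and keeps 200 − 170.752 = 29.248.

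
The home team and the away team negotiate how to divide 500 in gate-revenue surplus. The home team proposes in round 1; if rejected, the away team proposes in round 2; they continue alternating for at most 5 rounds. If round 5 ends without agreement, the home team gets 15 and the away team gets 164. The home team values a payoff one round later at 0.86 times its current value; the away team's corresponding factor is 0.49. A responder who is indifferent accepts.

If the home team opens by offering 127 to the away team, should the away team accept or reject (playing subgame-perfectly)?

Accept

Work out the away team's continuation value if the offer is rejected.
Round 5 (the home team proposes): the away team gets 164 if talks fail, so the home team offers 164 and keeps 336.
Round 4 (the away team proposes): the home team can get 336 next round, worth 0.86 × 336 = 288.96 now, so the away team offers 288.96, keeping 211.04.
Round 3 (the home team proposes): the away team can get 211.04 next round, worth 0.49 × 211.04 = 103.4096 now. The home team offers 103.4096 and keeps 500 − 103.4096 = 396.5904.
Round 2 (the away team proposes): the home team can get 396.5904 next round, worth 0.86 × 396.5904 = 341.067744 now, so the away team offers 341.067744, keeping 158.932256.
So by rejecting in round 1, the away team gets 158.932256 next round, worth 0.49 × 158.932256 = 77.87680544 now.
Offer 127 ≥ 77.87680544, so the away team accepts.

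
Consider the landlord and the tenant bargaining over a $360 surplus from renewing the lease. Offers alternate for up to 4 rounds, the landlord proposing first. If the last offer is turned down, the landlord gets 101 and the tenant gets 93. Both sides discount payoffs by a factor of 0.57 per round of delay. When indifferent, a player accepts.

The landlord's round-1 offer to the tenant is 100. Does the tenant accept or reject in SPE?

Reject

Work out the tenant's continuation value if the offer is rejected.
Round 4 (the tenant proposes): the landlord gets 101 if talks fail, so the tenant offers 101 and keeps 259.
Round 3 (the landlord proposes): the tenant can get 259 next round, worth 0.57 × 259 = 147.63 now, so the landlord offers 147.63, keeping 212.37.
Round 2 (the tenant proposes): the landlord can get 212.37 next round, worth 0.57 × 212.37 = 121.0509 now, so the tenant offers 121.0509, keeping 238.9491.
So by rejecting in round 1, the tenant gets 238.9491 next round, worth 0.57 × 238.9491 = 136.200987 now.
Offer 100 < 136.200987, so the tenant rejects.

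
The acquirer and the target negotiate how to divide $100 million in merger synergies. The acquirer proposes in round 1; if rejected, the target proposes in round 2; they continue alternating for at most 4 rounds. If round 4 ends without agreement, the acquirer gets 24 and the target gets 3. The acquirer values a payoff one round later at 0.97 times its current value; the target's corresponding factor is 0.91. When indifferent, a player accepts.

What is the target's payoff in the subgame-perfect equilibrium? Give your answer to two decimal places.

Round 4 (the target proposes): the acquirer gets 24 if talks fail, so the target offers 24 and keeps 76.
Round 3 (the acquirer proposes): the target can get 76 next round, worth 0.91 × 76 = 69.16 now. The acquirer offers 69.16 and keeps 100 − 69.16 = 30.84.
Round 2 (the target proposes): the acquirer can get 30.84 next round, worth 0.97 × 30.84 = 29.9148 now. The target offers 29.9148 and keeps 100 − 29.9148 = 70.0852.
Round 1 (the acquirer proposes): the target can get 70.0852 next round, worth 0.91 × 70.0852 = 63.777532 now, so the acquirer offers 63.777532, keeping 36.222468.

63.78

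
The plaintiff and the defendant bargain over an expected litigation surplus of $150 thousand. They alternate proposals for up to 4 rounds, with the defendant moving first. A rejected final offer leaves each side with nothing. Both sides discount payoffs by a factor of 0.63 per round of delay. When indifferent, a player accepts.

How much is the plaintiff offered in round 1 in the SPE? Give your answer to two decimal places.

Work backward from the last round.
Round 4 (the plaintiff proposes): the defendant will accept anything ≥ 0, so the plaintiff offers 0 and keeps 150.
Round 3 (the defendant proposes): the plaintiff can get 150 next round, worth 0.63 × 150 = 94.5 now; the defendant offers that and keeps 55.5.
Round 2 (the plaintiff proposes): the defendant can get 55.5 next round, worth 0.63 × 55.5 = 34.965 now. The plaintiff offers 34.965 and keeps 150 − 34.965 = 115.035.
Round 1 (the defendant proposes): the plaintiff can get 115.035 next round, worth 0.63 × 115.035 = 72.47205 now; the defendant offers that and keeps 77.52795.

72.47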